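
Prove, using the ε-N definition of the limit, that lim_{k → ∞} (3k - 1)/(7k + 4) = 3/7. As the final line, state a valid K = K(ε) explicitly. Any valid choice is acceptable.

K = (19/49)/ε

Let ε > 0. For k ≥ 1, |(3k - 1)/(7k + 4) − (3/7)| = |-19|/(7(7k + 4)) = 19/(7(7k + 4)).
Since 7k + 4 ≥ 7k for k ≥ 1, this is ≤ 19/(7·7k) = (19/49)/k.
So |(3k - 1)/(7k + 4) − (3/7)| < ε whenever k > (19/49)/ε.
Take K = (19/49)/ε. If k > K then |(3k - 1)/(7k + 4) − (3/7)| ≤ (19/49)/k < ε.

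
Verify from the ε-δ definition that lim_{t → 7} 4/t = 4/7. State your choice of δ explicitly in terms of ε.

Let ε > 0 be given. We seek δ > 0 such that 0 < |t − 7| < δ implies |4/t − (4/7)| < ε.
|4/t − (4/7)| = 4·|7 − t|/(7·|t|) = 4|t − 7|/(7|t|).
Restrict δ ≤ 7/2. Then |t − 7| < 7/2 gives |t| > 7/2, so 7|t| > 49/2.
Then |4/t − (4/7)| < 4|t − 7|/(49/2), which is < ε when |t − 7| < (49/8)ε.
Take δ = min(7/2, (49/8)ε). Then 0 < |t − 7| < δ gives both |t − 7| < 7/2 and |t − 7| < (49/8)ε, so |4/t − (4/7)| < ε.

δ = min(7/2, (49/8)ε)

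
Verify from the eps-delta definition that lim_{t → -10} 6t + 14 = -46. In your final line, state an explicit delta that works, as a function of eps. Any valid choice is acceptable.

delta = eps/6

Let eps > 0. We need delta > 0 so that 0 < |t + 10| < delta implies |(6t + 14) + 46| < eps.
Since (6t + 14) + 46 = 6(t + 10), we have |(6t + 14) + 46| = 6|t + 10|.
Thus it suffices that |t + 10| < eps/6.
Take delta = eps/6. If 0 < |t + 10| < delta then |(6t + 14) + 46| = 6|t + 10| < 6·(eps/6) = eps.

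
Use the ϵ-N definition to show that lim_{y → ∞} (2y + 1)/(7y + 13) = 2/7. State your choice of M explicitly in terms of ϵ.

Suppose ϵ > 0. We seek M > 0 such that y > M implies |(2y + 1)/(7y + 13) − (2/7)| < ϵ.
(2y + 1)/(7y + 13) − (2/7) = (7(2y + 1) − 2(7y + 13)) / (7(7y + 13)) = -19/(7(7y + 13)).
For y > 0 we have 7y + 13 > 7y, so |(2y + 1)/(7y + 13) − (2/7)| = 19/(7(7y + 13)) < 19/(7·7y) = (19/49)/y.
Thus |(2y + 1)/(7y + 13) − (2/7)| < ϵ whenever y > (19/49)/ϵ.
Take M = (19/49)/ϵ. If y > M then |(2y + 1)/(7y + 13) − (2/7)| < (19/49)/y < ϵ.

M = (19/49)/ϵ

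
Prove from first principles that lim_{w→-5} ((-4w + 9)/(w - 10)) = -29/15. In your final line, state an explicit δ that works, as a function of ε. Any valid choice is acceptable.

δ = min(15/2, (225/62)ε)

Fix ε > 0. We want δ > 0 with 0 < |w + 5| < δ ⇒ |(-4w + 9)/(w - 10) + 29/15| < ε.
Combining over a common denominator, (-4w + 9)/(w - 10) + 29/15 = [(-4w + 9)·(-15) − 29·(w - 10)] / [(-15)·(w - 10)] = 31(w + 5) / ((-15)(w - 10)).
So |(-4w + 9)/(w - 10) + 29/15| = 31|w + 5| / (15·|w − 10|).
Require δ ≤ 15/2, so |w − 10| ≥ |-15| − |w + 5| > 15 − 15/2 = 15/2.
Hence |(-4w + 9)/(w - 10) + 29/15| < 31|w + 5|/(15·(15/2)) = (62/225)|w + 5|, which is < ε once |w + 5| < (225/62)ε.
Take δ = min(15/2, (225/62)ε). Then 0 < |w + 5| < δ forces both bounds, so |(-4w + 9)/(w - 10) + 29/15| < ε.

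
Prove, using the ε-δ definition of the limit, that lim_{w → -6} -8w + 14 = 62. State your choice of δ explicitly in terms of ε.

Suppose ε > 0. We need δ > 0 so that 0 < |w + 6| < δ implies |(-8w + 14) − 62| < ε.
Since (-8w + 14) − 62 = -8(w + 6), we have |(-8w + 14) − 62| = 8|w + 6|.
So 8|w + 6| < ε exactly when |w + 6| < ε/8.
Take δ = ε/8. If 0 < |w + 6| < δ then |(-8w + 14) − 62| = 8|w + 6| < 8·(ε/8) = ε.

δ = ε/8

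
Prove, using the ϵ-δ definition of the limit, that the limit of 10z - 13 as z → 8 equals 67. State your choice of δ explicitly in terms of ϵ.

Fix ϵ > 0. We need δ > 0 so that 0 < |z − 8| < δ implies |(10z - 13) − 67| < ϵ.
|(10z - 13) − 67| = |10z - 80| = 10|z − 8|.
So 10|z − 8| < ϵ exactly when |z − 8| < ϵ/10.
Choosing δ = ϵ/10 gives |(10z - 13) − 67| = 10|z − 8| < ϵ whenever |z − 8| < δ.

δ = ϵ/10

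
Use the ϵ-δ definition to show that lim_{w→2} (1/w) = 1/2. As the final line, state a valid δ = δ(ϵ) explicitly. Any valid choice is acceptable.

Suppose ϵ > 0. We seek δ > 0 such that 0 < |w − 2| < δ implies |1/w − (1/2)| < ϵ.
|1/w − (1/2)| = |2 − w|/(2·|w|) = |w − 2|/(2|w|).
Restrict δ ≤ 1. Then |w − 2| < 1 gives |w| > 1, so 2|w| > 2.
Then |1/w − (1/2)| < |w − 2|/2, which is < ϵ when |w − 2| < 2ϵ.
Take δ = min(1, 2ϵ). Then 0 < |w − 2| < δ gives both |w − 2| < 1 and |w − 2| < 2ϵ, so |1/w − (1/2)| < ϵ.

δ = min(1, 2ϵ)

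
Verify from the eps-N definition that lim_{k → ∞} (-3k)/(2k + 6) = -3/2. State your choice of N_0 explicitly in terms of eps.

Suppose eps > 0. For k ≥ 1, |(-3k)/(2k + 6) + 3/2| = |18|/(2(2k + 6)) = 18/(2(2k + 6)).
Since 2k + 6 ≥ 2k for k ≥ 1, this is ≤ 18/(2·2k) = (9/2)/k.
So |(-3k)/(2k + 6) + 3/2| < eps whenever k > (9/2)/eps.
Take N_0 = (9/2)/eps. If k > N_0 then |(-3k)/(2k + 6) + 3/2| ≤ (9/2)/k < eps.

N_0 = (9/2)/eps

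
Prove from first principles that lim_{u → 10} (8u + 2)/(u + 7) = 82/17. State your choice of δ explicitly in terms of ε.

Let ε > 0 be given. We want δ > 0 with 0 < |u − 10| < δ ⇒ |(8u + 2)/(u + 7) − (82/17)| < ε.
Combining over a common denominator, (8u + 2)/(u + 7) − (82/17) = [(8u + 2)·17 − 82·(u + 7)] / [17·(u + 7)] = 54(u − 10) / (17(u + 7)).
So |(8u + 2)/(u + 7) − (82/17)| = 54|u − 10| / (17·|u + 7|).
Restrict δ ≤ 17/2. Then |u − 10| < 17/2 gives |u + 7| = |(u − 10) + 17| ≥ 17 − 17/2 = 17/2.
Hence |(8u + 2)/(u + 7) − (82/17)| < 54|u − 10|/(17·(17/2)) = (108/289)|u − 10|, which is < ε once |u − 10| < (289/108)ε.
Take δ = min(17/2, (289/108)ε). Then 0 < |u − 10| < δ forces both bounds, so |(8u + 2)/(u + 7) − (82/17)| < ε.

δ = min(17/2, (289/108)ε)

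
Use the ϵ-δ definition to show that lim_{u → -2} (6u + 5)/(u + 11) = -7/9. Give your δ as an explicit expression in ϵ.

δ = min(9/2, (81/122)ϵ)

Suppose ϵ > 0. We want δ > 0 with 0 < |u + 2| < δ ⇒ |(6u + 5)/(u + 11) + 7/9| < ϵ.
Combining over a common denominator, (6u + 5)/(u + 11) + 7/9 = [(6u + 5)·9 − (-7)·(u + 11)] / [9·(u + 11)] = 61(u + 2) / (9(u + 11)).
So |(6u + 5)/(u + 11) + 7/9| = 61|u + 2| / (9·|u + 11|).
Require δ ≤ 9/2, so |u + 11| ≥ |9| − |u + 2| > 9 − 9/2 = 9/2.
Hence |(6u + 5)/(u + 11) + 7/9| < 61|u + 2|/(9·(9/2)) = (122/81)|u + 2|, which is < ϵ once |u + 2| < (81/122)ϵ.
Take δ = min(9/2, (81/122)ϵ). Then 0 < |u + 2| < δ forces both bounds, so |(6u + 5)/(u + 11) + 7/9| < ϵ.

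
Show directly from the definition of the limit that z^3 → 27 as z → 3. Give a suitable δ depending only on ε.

Suppose ε > 0. We seek δ > 0 with 0 < |z − 3| < δ ⇒ |z^3 − 27| < ε.
Factor: z^3 − 27 = (z − 3)(z^2 + 3z + 9), so |z^3 − 27| = |z − 3|·|z^2 + 3z + 9|.
Impose δ ≤ 2 so that |z| < 5; then |z^2 + 3z + 9| ≤ 49.
Hence |z^3 − 27| ≤ 49|z − 3|, which is < ε once |z − 3| < ε/49.
Take δ = min(2, ε/49). If 0 < |z − 3| < δ then both bounds hold and |z^3 − 27| ≤ 49|z − 3| < 49·(ε/49) = ε.

δ = min(2, ε/49)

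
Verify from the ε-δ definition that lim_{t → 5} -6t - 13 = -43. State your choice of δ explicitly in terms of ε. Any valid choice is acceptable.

δ = ε/6

Fix ε > 0. We need δ > 0 so that 0 < |t − 5| < δ implies |(-6t - 13) + 43| < ε.
Since (-6t - 13) + 43 = -6(t − 5), we have |(-6t - 13) + 43| = 6|t − 5|.
Thus it suffices that |t − 5| < ε/6.
Take δ = ε/6. If 0 < |t − 5| < δ then |(-6t - 13) + 43| = 6|t − 5| < 6·(ε/6) = ε.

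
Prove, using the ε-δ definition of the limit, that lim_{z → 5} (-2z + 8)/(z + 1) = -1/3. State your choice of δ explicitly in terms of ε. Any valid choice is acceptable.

Suppose ε > 0. We want δ > 0 with 0 < |z − 5| < δ ⇒ |(-2z + 8)/(z + 1) + 1/3| < ε.
Combining over a common denominator, (-2z + 8)/(z + 1) + 1/3 = [(-2z + 8)·6 − (-2)·(z + 1)] / [6·(z + 1)] = -10(z − 5) / (6(z + 1)).
So |(-2z + 8)/(z + 1) + 1/3| = 10|z − 5| / (6·|z + 1|).
Require δ ≤ 3, so |z + 1| ≥ |6| − |z − 5| > 6 − 3 = 3.
Hence |(-2z + 8)/(z + 1) + 1/3| < 10|z − 5|/(6·3) = (5/9)|z − 5|, which is < ε once |z − 5| < (9/5)ε.
Take δ = min(3, (9/5)ε). Then 0 < |z − 5| < δ forces both bounds, so |(-2z + 8)/(z + 1) + 1/3| < ε.

δ = min(3, (9/5)ε)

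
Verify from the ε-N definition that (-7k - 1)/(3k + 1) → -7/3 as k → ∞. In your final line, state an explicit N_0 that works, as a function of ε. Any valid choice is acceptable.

Let ε > 0 be given. For k ≥ 1, |(-7k - 1)/(3k + 1) + 7/3| = |4|/(3(3k + 1)) = 4/(3(3k + 1)).
Since 3k + 1 ≥ 3k for k ≥ 1, this is ≤ 4/(3·3k) = (4/9)/k.
So |(-7k - 1)/(3k + 1) + 7/3| < ε whenever k > (4/9)/ε.
Take N_0 = (4/9)/ε. If k > N_0 then |(-7k - 1)/(3k + 1) + 7/3| ≤ (4/9)/k < ε.

N_0 = (4/9)/ε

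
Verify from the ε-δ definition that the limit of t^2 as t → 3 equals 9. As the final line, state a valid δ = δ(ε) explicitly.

δ = min(1, ε/7)

Let ε > 0 be given. We seek δ > 0 with 0 < |t − 3| < δ ⇒ |t^2 − 9| < ε.
Factor: t^2 − 9 = (t − 3)(t + 3), so |t^2 − 9| = |t − 3|·|t + 3|.
Restrict δ ≤ 1. Then |t − 3| < 1 gives |t| < 4, so by the triangle inequality |t + 3| ≤ 4 + 3 = 7.
Hence |t^2 − 9| ≤ 7|t − 3|, which is < ε once |t − 3| < ε/7.
Take δ = min(1, ε/7). If 0 < |t − 3| < δ then both bounds hold and |t^2 − 9| ≤ 7|t − 3| < 7·(ε/7) = ε.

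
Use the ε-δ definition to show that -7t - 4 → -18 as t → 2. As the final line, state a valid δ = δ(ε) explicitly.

δ = ε/7

Let ε > 0. We need δ > 0 so that 0 < |t − 2| < δ implies |(-7t - 4) + 18| < ε.
|(-7t - 4) + 18| = |-7t + 14| = 7|t − 2|.
So 7|t − 2| < ε exactly when |t − 2| < ε/7.
Choosing δ = ε/7 gives |(-7t - 4) + 18| = 7|t − 2| < ε whenever |t − 2| < δ.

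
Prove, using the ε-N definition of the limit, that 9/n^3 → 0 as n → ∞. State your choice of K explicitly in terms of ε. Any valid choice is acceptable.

K = (9/ε)^{1/3}

Let ε > 0 be given. For n ≥ 1, |9/n^3 − 0| = 9/n^3.
9/n^3 < ε ⇔ n^3 > 9/ε ⇔ n > (9/ε)^{1/3}.
Take K = (9/ε)^{1/3}. Then n > K implies 9/n^3 < ε.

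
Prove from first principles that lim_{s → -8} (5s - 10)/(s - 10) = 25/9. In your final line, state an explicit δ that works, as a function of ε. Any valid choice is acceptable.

Suppose ε > 0. We want δ > 0 with 0 < |s + 8| < δ ⇒ |(5s - 10)/(s - 10) − (25/9)| < ε.
Combining over a common denominator, (5s - 10)/(s - 10) − (25/9) = [(5s - 10)·(-18) − (-50)·(s - 10)] / [(-18)·(s - 10)] = -40(s + 8) / ((-18)(s - 10)).
So |(5s - 10)/(s - 10) − (25/9)| = 40|s + 8| / (18·|s − 10|).
Restrict δ ≤ 9. Then |s + 8| < 9 gives |s − 10| = |(s + 8) + (-18)| ≥ 18 − 9 = 9.
Hence |(5s - 10)/(s - 10) − (25/9)| < 40|s + 8|/(18·9) = (20/81)|s + 8|, which is < ε once |s + 8| < (81/20)ε.
Take δ = min(9, (81/20)ε). Then 0 < |s + 8| < δ forces both bounds, so |(5s - 10)/(s - 10) − (25/9)| < ε.

δ = min(9, (81/20)ε)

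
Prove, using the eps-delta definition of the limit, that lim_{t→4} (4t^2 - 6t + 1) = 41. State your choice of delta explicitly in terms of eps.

delta = min(1, eps/30)

Fix eps > 0. We want delta > 0 such that 0 < |t − 4| < delta implies |(4t^2 - 6t + 1) − 41| < eps.
(4t^2 - 6t + 1) − 41 = 4t^2 - 6t - 40 = (t − 4)(4t + 10).
So |(4t^2 - 6t + 1) − 41| = |t − 4|·|4t + 10|.
Assume first that |t − 4| < 1, so |t| < 5. Then |4t + 10| ≤ 4·5 + 10 = 30.
Hence |(4t^2 - 6t + 1) − 41| ≤ 30|t − 4| < eps provided |t − 4| < eps/30.
Take delta = min(1, eps/30). Then 0 < |t − 4| < delta gives both |t − 4| < 1 and |t − 4| < eps/30, so |(4t^2 - 6t + 1) − 41| < eps.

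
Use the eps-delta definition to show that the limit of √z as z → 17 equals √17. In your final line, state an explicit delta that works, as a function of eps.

Fix eps > 0. We want delta > 0 such that 0 < |z − 17| < delta implies |√z − √17| < eps.
Multiplying by the conjugate, |√z − √17| = |z − 17|/(√z + √17).
Restrict delta ≤ 17 so that |z − 17| < 17 forces z > 0, and then √z + √17 > √17.
Hence |√z − √17| < |z − 17|/√17, which is < eps once |z − 17| < √17·eps.
Take delta = min(17, √17·eps). If 0 < |z − 17| < delta then z > 0 and |√z − √17| < |z − 17|/√17 < eps.

delta = min(17, √17·eps)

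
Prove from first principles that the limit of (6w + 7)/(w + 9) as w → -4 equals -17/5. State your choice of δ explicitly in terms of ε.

δ = min(5/2, (25/94)ε)

Fix ε > 0. We want δ > 0 with 0 < |w + 4| < δ ⇒ |(6w + 7)/(w + 9) + 17/5| < ε.
Combining over a common denominator, (6w + 7)/(w + 9) + 17/5 = [(6w + 7)·5 − (-17)·(w + 9)] / [5·(w + 9)] = 47(w + 4) / (5(w + 9)).
So |(6w + 7)/(w + 9) + 17/5| = 47|w + 4| / (5·|w + 9|).
Require δ ≤ 5/2, so |w + 9| ≥ |5| − |w + 4| > 5 − 5/2 = 5/2.
Hence |(6w + 7)/(w + 9) + 17/5| < 47|w + 4|/(5·(5/2)) = (94/25)|w + 4|, which is < ε once |w + 4| < (25/94)ε.
Take δ = min(5/2, (25/94)ε). Then 0 < |w + 4| < δ forces both bounds, so |(6w + 7)/(w + 9) + 17/5| < ε.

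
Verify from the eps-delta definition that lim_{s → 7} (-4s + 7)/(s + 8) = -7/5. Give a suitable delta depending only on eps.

delta = min(15/2, (75/26)eps)

Let eps > 0 be given. We want delta > 0 with 0 < |s − 7| < delta ⇒ |(-4s + 7)/(s + 8) + 7/5| < eps.
Combining over a common denominator, (-4s + 7)/(s + 8) + 7/5 = [(-4s + 7)·15 − (-21)·(s + 8)] / [15·(s + 8)] = -39(s − 7) / (15(s + 8)).
So |(-4s + 7)/(s + 8) + 7/5| = 39|s − 7| / (15·|s + 8|).
Restrict delta ≤ 15/2. Then |s − 7| < 15/2 gives |s + 8| = |(s − 7) + 15| ≥ 15 − 15/2 = 15/2.
Hence |(-4s + 7)/(s + 8) + 7/5| < 39|s − 7|/(15·(15/2)) = (26/75)|s − 7|, which is < eps once |s − 7| < (75/26)eps.
Take delta = min(15/2, (75/26)eps). Then 0 < |s − 7| < delta forces both bounds, so |(-4s + 7)/(s + 8) + 7/5| < eps.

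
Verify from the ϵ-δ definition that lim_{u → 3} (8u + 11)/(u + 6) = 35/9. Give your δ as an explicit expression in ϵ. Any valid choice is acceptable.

Fix ϵ > 0. We want δ > 0 with 0 < |u − 3| < δ ⇒ |(8u + 11)/(u + 6) − (35/9)| < ϵ.
Combining over a common denominator, (8u + 11)/(u + 6) − (35/9) = [(8u + 11)·9 − 35·(u + 6)] / [9·(u + 6)] = 37(u − 3) / (9(u + 6)).
So |(8u + 11)/(u + 6) − (35/9)| = 37|u − 3| / (9·|u + 6|).
Require δ ≤ 9/2, so |u + 6| ≥ |9| − |u − 3| > 9 − 9/2 = 9/2.
Hence |(8u + 11)/(u + 6) − (35/9)| < 37|u − 3|/(9·(9/2)) = (74/81)|u − 3|, which is < ϵ once |u − 3| < (81/74)ϵ.
Take δ = min(9/2, (81/74)ϵ). Then 0 < |u − 3| < δ forces both bounds, so |(8u + 11)/(u + 6) − (35/9)| < ϵ.

δ = min(9/2, (81/74)ϵ)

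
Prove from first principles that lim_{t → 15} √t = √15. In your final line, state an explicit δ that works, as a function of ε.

δ = min(15, √15·ε)

Fix ε > 0. We want δ > 0 such that 0 < |t − 15| < δ implies |√t − √15| < ε.
Multiplying by the conjugate, |√t − √15| = |t − 15|/(√t + √15).
Restrict δ ≤ 15 so that |t − 15| < 15 forces t > 0, and then √t + √15 > √15.
Hence |√t − √15| < |t − 15|/√15, which is < ε once |t − 15| < √15·ε.
Take δ = min(15, √15·ε). If 0 < |t − 15| < δ then t > 0 and |√t − √15| < |t − 15|/√15 < ε.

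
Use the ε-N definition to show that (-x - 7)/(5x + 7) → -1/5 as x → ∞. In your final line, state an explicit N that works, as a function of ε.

N = (28/25)/ε

Let ε > 0. We seek N > 0 such that x > N implies |(-x - 7)/(5x + 7) + 1/5| < ε.
(-x - 7)/(5x + 7) + 1/5 = (5(-x - 7) − (-1)(5x + 7)) / (5(5x + 7)) = -28/(5(5x + 7)).
For x > 0 we have 5x + 7 > 5x, so |(-x - 7)/(5x + 7) + 1/5| = 28/(5(5x + 7)) < 28/(5·5x) = (28/25)/x.
Thus |(-x - 7)/(5x + 7) + 1/5| < ε whenever x > (28/25)/ε.
Take N = (28/25)/ε. If x > N then |(-x - 7)/(5x + 7) + 1/5| < (28/25)/x < ε.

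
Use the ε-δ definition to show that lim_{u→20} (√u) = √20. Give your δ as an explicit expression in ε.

δ = min(20, √20·ε)

Suppose ε > 0. We want δ > 0 such that 0 < |u − 20| < δ implies |√u − √20| < ε.
Rationalise: √u − √20 = (u − 20)/(√u + √20), so |√u − √20| = |u − 20|/(√u + √20).
Restrict δ ≤ 20 so that |u − 20| < 20 forces u > 0, and then √u + √20 > √20.
Hence |√u − √20| < |u − 20|/√20, which is < ε once |u − 20| < √20·ε.
Take δ = min(20, √20·ε). If 0 < |u − 20| < δ then u > 0 and |√u − √20| < |u − 20|/√20 < ε.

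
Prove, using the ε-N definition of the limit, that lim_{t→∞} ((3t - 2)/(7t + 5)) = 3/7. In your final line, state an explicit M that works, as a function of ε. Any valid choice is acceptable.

Suppose ε > 0. We seek M > 0 such that t > M implies |(3t - 2)/(7t + 5) − (3/7)| < ε.
(3t - 2)/(7t + 5) − (3/7) = (7(3t - 2) − 3(7t + 5)) / (7(7t + 5)) = -29/(7(7t + 5)).
For t > 0 we have 7t + 5 > 7t, so |(3t - 2)/(7t + 5) − (3/7)| = 29/(7(7t + 5)) < 29/(7·7t) = (29/49)/t.
Thus |(3t - 2)/(7t + 5) − (3/7)| < ε whenever t > (29/49)/ε.
Take M = (29/49)/ε. If t > M then |(3t - 2)/(7t + 5) − (3/7)| < (29/49)/t < ε.

M = (29/49)/ε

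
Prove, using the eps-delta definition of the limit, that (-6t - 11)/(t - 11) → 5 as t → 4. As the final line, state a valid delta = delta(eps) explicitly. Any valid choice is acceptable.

Let eps > 0 be given. We want delta > 0 with 0 < |t − 4| < delta ⇒ |(-6t - 11)/(t - 11) − 5| < eps.
Combining over a common denominator, (-6t - 11)/(t - 11) − 5 = [(-6t - 11)·(-7) − (-35)·(t - 11)] / [(-7)·(t - 11)] = 77(t − 4) / ((-7)(t - 11)).
So |(-6t - 11)/(t - 11) − 5| = 77|t − 4| / (7·|t − 11|).
Restrict delta ≤ 7/2. Then |t − 4| < 7/2 gives |t − 11| = |(t − 4) + (-7)| ≥ 7 − 7/2 = 7/2.
Hence |(-6t - 11)/(t - 11) − 5| < 77|t − 4|/(7·(7/2)) = (22/7)|t − 4|, which is < eps once |t − 4| < (7/22)eps.
Take delta = min(7/2, (7/22)eps). Then 0 < |t − 4| < delta forces both bounds, so |(-6t - 11)/(t - 11) − 5| < eps.

delta = min(7/2, (7/22)eps)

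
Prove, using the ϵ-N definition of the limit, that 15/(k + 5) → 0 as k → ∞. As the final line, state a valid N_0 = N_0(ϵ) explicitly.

Suppose ϵ > 0. For k ≥ 1, |15/(k + 5) − 0| = 15/(k + 5) ≤ 15/k.
We need 15/k < ϵ, i.e. k > 15/ϵ.
Take N_0 = 15/ϵ. If k > N_0 then |15/(k + 5)| ≤ 15/k < ϵ.

N_0 = 15/ϵ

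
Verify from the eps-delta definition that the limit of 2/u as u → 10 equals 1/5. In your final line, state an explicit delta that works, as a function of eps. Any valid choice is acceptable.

delta = min(5, 25eps)

Fix eps > 0. We seek delta > 0 such that 0 < |u − 10| < delta implies |2/u − (1/5)| < eps.
|2/u − (1/5)| = 2·|10 − u|/(10·|u|) = 2|u − 10|/(10|u|).
Restrict delta ≤ 5. Then |u − 10| < 5 gives |u| > 5, so 10|u| > 50.
Then |2/u − (1/5)| < 2|u − 10|/50, which is < eps when |u − 10| < 25eps.
Take delta = min(5, 25eps). Then 0 < |u − 10| < delta gives both |u − 10| < 5 and |u − 10| < 25eps, so |2/u − (1/5)| < eps.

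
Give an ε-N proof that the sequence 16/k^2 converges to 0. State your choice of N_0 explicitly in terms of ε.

N_0 = (16/ε)^{1/2}

Fix ε > 0. For k ≥ 1, |16/k^2 − 0| = 16/k^2.
16/k^2 < ε ⇔ k^2 > 16/ε ⇔ k > (16/ε)^{1/2}.
Take N_0 = (16/ε)^{1/2}. Then k > N_0 implies 16/k^2 < ε.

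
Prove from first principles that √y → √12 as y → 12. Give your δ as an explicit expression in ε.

δ = min(12, √12·ε)

Suppose ε > 0. We want δ > 0 such that 0 < |y − 12| < δ implies |√y − √12| < ε.
Multiplying by the conjugate, |√y − √12| = |y − 12|/(√y + √12).
Restrict δ ≤ 12 so that |y − 12| < 12 forces y > 0, and then √y + √12 > √12.
Hence |√y − √12| < |y − 12|/√12, which is < ε once |y − 12| < √12·ε.
Take δ = min(12, √12·ε). If 0 < |y − 12| < δ then y > 0 and |√y − √12| < |y − 12|/√12 < ε.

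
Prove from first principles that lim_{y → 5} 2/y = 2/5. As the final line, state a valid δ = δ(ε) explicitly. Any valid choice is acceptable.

δ = min(5/2, (25/4)ε)

Fix ε > 0. We seek δ > 0 such that 0 < |y − 5| < δ implies |2/y − (2/5)| < ε.
|2/y − (2/5)| = 2·|5 − y|/(5·|y|) = 2|y − 5|/(5|y|).
Restrict δ ≤ 5/2. Then |y − 5| < 5/2 gives |y| > 5/2, so 5|y| > 25/2.
Then |2/y − (2/5)| < 2|y − 5|/(25/2), which is < ε when |y − 5| < (25/4)ε.
Take δ = min(5/2, (25/4)ε). Then 0 < |y − 5| < δ gives both |y − 5| < 5/2 and |y − 5| < (25/4)ε, so |2/y − (2/5)| < ε.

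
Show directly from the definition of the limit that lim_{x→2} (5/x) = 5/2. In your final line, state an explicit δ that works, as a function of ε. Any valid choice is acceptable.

Let ε > 0 be given. We seek δ > 0 such that 0 < |x − 2| < δ implies |5/x − (5/2)| < ε.
|5/x − (5/2)| = 5·|2 − x|/(2·|x|) = 5|x − 2|/(2|x|).
Restrict δ ≤ 1. Then |x − 2| < 1 gives |x| > 1, so 2|x| > 2.
Then |5/x − (5/2)| < 5|x − 2|/2, which is < ε when |x − 2| < (2/5)ε.
Take δ = min(1, (2/5)ε). Then 0 < |x − 2| < δ gives both |x − 2| < 1 and |x − 2| < (2/5)ε, so |5/x − (5/2)| < ε.

δ = min(1, (2/5)ε)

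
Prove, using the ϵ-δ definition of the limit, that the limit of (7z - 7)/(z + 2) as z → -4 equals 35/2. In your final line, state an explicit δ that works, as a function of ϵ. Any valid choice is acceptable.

Let ϵ > 0 be given. We want δ > 0 with 0 < |z + 4| < δ ⇒ |(7z - 7)/(z + 2) − (35/2)| < ϵ.
Combining over a common denominator, (7z - 7)/(z + 2) − (35/2) = [(7z - 7)·(-2) − (-35)·(z + 2)] / [(-2)·(z + 2)] = 21(z + 4) / ((-2)(z + 2)).
So |(7z - 7)/(z + 2) − (35/2)| = 21|z + 4| / (2·|z + 2|).
Require δ ≤ 1, so |z + 2| ≥ |-2| − |z + 4| > 2 − 1 = 1.
Hence |(7z - 7)/(z + 2) − (35/2)| < 21|z + 4|/(2·1) = (21/2)|z + 4|, which is < ϵ once |z + 4| < (2/21)ϵ.
Take δ = min(1, (2/21)ϵ). Then 0 < |z + 4| < δ forces both bounds, so |(7z - 7)/(z + 2) − (35/2)| < ϵ.

δ = min(1, (2/21)ϵ)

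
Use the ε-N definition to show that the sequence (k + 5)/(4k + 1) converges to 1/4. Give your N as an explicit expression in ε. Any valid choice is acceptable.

Suppose ε > 0. For k ≥ 1, |(k + 5)/(4k + 1) − (1/4)| = |19|/(4(4k + 1)) = 19/(4(4k + 1)).
Since 4k + 1 ≥ 4k for k ≥ 1, this is ≤ 19/(4·4k) = (19/16)/k.
So |(k + 5)/(4k + 1) − (1/4)| < ε whenever k > (19/16)/ε.
Take N = (19/16)/ε. If k > N then |(k + 5)/(4k + 1) − (1/4)| ≤ (19/16)/k < ε.

N = (19/16)/ε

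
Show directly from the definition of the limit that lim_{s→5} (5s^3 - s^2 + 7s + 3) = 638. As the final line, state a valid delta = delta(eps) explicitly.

Let eps > 0. We want delta > 0 such that 0 < |s − 5| < delta implies |(5s^3 - s^2 + 7s + 3) − 638| < eps.
(5s^3 - s^2 + 7s + 3) − 638 = 5s^3 - s^2 + 7s - 635 = (s − 5)(5s^2 + 24s + 127).
So |(5s^3 - s^2 + 7s + 3) − 638| = |s − 5|·|5s^2 + 24s + 127|.
Require delta ≤ 1. Then |s − 5| < 1 gives |s| < 6, and by the triangle inequality |5s^2 + 24s + 127| ≤ 5·6^2 + 24·6 + 127 = 451.
Hence |(5s^3 - s^2 + 7s + 3) − 638| ≤ 451|s − 5| < eps provided |s − 5| < eps/451.
Take delta = min(1, eps/451). Then 0 < |s − 5| < delta gives both |s − 5| < 1 and |s − 5| < eps/451, so |(5s^3 - s^2 + 7s + 3) − 638| < eps.

delta = min(1, eps/451)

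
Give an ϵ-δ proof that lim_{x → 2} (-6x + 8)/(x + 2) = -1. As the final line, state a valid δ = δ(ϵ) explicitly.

Let ϵ > 0 be given. We want δ > 0 with 0 < |x − 2| < δ ⇒ |(-6x + 8)/(x + 2) + 1| < ϵ.
Combining over a common denominator, (-6x + 8)/(x + 2) + 1 = [(-6x + 8)·4 − (-4)·(x + 2)] / [4·(x + 2)] = -20(x − 2) / (4(x + 2)).
So |(-6x + 8)/(x + 2) + 1| = 20|x − 2| / (4·|x + 2|).
Restrict δ ≤ 2. Then |x − 2| < 2 gives |x + 2| = |(x − 2) + 4| ≥ 4 − 2 = 2.
Hence |(-6x + 8)/(x + 2) + 1| < 20|x − 2|/(4·2) = (5/2)|x − 2|, which is < ϵ once |x − 2| < (2/5)ϵ.
Take δ = min(2, (2/5)ϵ). Then 0 < |x − 2| < δ forces both bounds, so |(-6x + 8)/(x + 2) + 1| < ϵ.

δ = min(2, (2/5)ϵ)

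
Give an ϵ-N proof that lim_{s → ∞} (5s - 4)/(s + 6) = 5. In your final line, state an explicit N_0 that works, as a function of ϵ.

N_0 = 34/ϵ

Let ϵ > 0. We seek N_0 > 0 such that s > N_0 implies |(5s - 4)/(s + 6) − 5| < ϵ.
(5s - 4)/(s + 6) − 5 = ((5s - 4) − 5(s + 6)) / ((s + 6)) = -34/((s + 6)).
For s > 0 we have s + 6 > s, so |(5s - 4)/(s + 6) − 5| = 34/((s + 6)) < 34/(s) = 34/s.
Thus |(5s - 4)/(s + 6) − 5| < ϵ whenever s > 34/ϵ.
Take N_0 = 34/ϵ. If s > N_0 then |(5s - 4)/(s + 6) − 5| < 34/s < ϵ.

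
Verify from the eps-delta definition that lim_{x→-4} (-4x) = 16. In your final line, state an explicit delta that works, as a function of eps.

Fix eps > 0. We need delta > 0 so that 0 < |x + 4| < delta implies |(-4x) − 16| < eps.
|(-4x) − 16| = |-4x - 16| = 4|x + 4|.
Thus it suffices that |x + 4| < eps/4.
Take delta = eps/4. If 0 < |x + 4| < delta then |(-4x) − 16| = 4|x + 4| < 4·(eps/4) = eps.

delta = eps/4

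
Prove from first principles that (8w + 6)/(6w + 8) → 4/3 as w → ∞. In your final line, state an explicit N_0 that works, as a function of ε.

Suppose ε > 0. We seek N_0 > 0 such that w > N_0 implies |(8w + 6)/(6w + 8) − (4/3)| < ε.
(8w + 6)/(6w + 8) − (4/3) = (6(8w + 6) − 8(6w + 8)) / (6(6w + 8)) = -28/(6(6w + 8)).
For w > 0 we have 6w + 8 > 6w, so |(8w + 6)/(6w + 8) − (4/3)| = 28/(6(6w + 8)) < 28/(6·6w) = (7/9)/w.
Thus |(8w + 6)/(6w + 8) − (4/3)| < ε whenever w > (7/9)/ε.
Take N_0 = (7/9)/ε. If w > N_0 then |(8w + 6)/(6w + 8) − (4/3)| < (7/9)/w < ε.

N_0 = (7/9)/ε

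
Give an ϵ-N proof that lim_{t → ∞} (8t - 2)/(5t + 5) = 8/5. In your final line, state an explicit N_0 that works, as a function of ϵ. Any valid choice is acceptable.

N_0 = 2/ϵ

Let ϵ > 0. We seek N_0 > 0 such that t > N_0 implies |(8t - 2)/(5t + 5) − (8/5)| < ϵ.
(8t - 2)/(5t + 5) − (8/5) = (5(8t - 2) − 8(5t + 5)) / (5(5t + 5)) = -50/(5(5t + 5)).
For t > 0 we have 5t + 5 > 5t, so |(8t - 2)/(5t + 5) − (8/5)| = 50/(5(5t + 5)) < 50/(5·5t) = 2/t.
Thus |(8t - 2)/(5t + 5) − (8/5)| < ϵ whenever t > 2/ϵ.
Take N_0 = 2/ϵ. If t > N_0 then |(8t - 2)/(5t + 5) − (8/5)| < 2/t < ϵ.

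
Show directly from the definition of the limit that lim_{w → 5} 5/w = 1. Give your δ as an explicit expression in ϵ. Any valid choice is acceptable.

δ = min(5/2, (5/2)ϵ)

Suppose ϵ > 0. We seek δ > 0 such that 0 < |w − 5| < δ implies |5/w − 1| < ϵ.
|5/w − 1| = 5·|5 − w|/(5·|w|) = 5|w − 5|/(5|w|).
Restrict δ ≤ 5/2. Then |w − 5| < 5/2 gives |w| > 5/2, so 5|w| > 25/2.
Then |5/w − 1| < 5|w − 5|/(25/2), which is < ϵ when |w − 5| < (5/2)ϵ.
Take δ = min(5/2, (5/2)ϵ). Then 0 < |w − 5| < δ gives both |w − 5| < 5/2 and |w − 5| < (5/2)ϵ, so |5/w − 1| < ϵ.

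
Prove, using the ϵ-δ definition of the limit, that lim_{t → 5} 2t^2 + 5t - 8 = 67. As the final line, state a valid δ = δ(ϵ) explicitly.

Suppose ϵ > 0. We want δ > 0 such that 0 < |t − 5| < δ implies |(2t^2 + 5t - 8) − 67| < ϵ.
(2t^2 + 5t - 8) − 67 = 2t^2 + 5t - 75 = (t − 5)(2t + 15).
So |(2t^2 + 5t - 8) − 67| = |t − 5|·|2t + 15|.
Assume first that |t − 5| < 1, so |t| < 6. Then |2t + 15| ≤ 2·6 + 15 = 27.
Hence |(2t^2 + 5t - 8) − 67| ≤ 27|t − 5| < ϵ provided |t − 5| < ϵ/27.
Take δ = min(1, ϵ/27). Then 0 < |t − 5| < δ gives both |t − 5| < 1 and |t − 5| < ϵ/27, so |(2t^2 + 5t - 8) − 67| < ϵ.

δ = min(1, ϵ/27)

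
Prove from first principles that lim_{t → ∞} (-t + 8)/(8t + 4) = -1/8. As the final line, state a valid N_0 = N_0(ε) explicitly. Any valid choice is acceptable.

N_0 = (17/16)/ε

Fix ε > 0. We seek N_0 > 0 such that t > N_0 implies |(-t + 8)/(8t + 4) + 1/8| < ε.
(-t + 8)/(8t + 4) + 1/8 = (8(-t + 8) − (-1)(8t + 4)) / (8(8t + 4)) = 68/(8(8t + 4)).
For t > 0 we have 8t + 4 > 8t, so |(-t + 8)/(8t + 4) + 1/8| = 68/(8(8t + 4)) < 68/(8·8t) = (17/16)/t.
Thus |(-t + 8)/(8t + 4) + 1/8| < ε whenever t > (17/16)/ε.
Take N_0 = (17/16)/ε. If t > N_0 then |(-t + 8)/(8t + 4) + 1/8| < (17/16)/t < ε.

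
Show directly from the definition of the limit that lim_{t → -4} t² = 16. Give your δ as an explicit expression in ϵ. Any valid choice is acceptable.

Fix ϵ > 0. We seek δ > 0 with 0 < |t + 4| < δ ⇒ |t² − 16| < ϵ.
Factor: t² − 16 = (t + 4)(t - 4), so |t² − 16| = |t + 4|·|t - 4|.
Impose δ ≤ 1 so that |t| < 5; then |t - 4| ≤ 9.
Hence |t² − 16| ≤ 9|t + 4|, which is < ϵ once |t + 4| < ϵ/9.
Take δ = min(1, ϵ/9). If 0 < |t + 4| < δ then both bounds hold and |t² − 16| ≤ 9|t + 4| < 9·(ϵ/9) = ϵ.

δ = min(1, ϵ/9)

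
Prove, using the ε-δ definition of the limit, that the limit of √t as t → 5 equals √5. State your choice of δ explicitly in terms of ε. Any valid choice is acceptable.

Suppose ε > 0. We want δ > 0 such that 0 < |t − 5| < δ implies |√t − √5| < ε.
Rationalise: √t − √5 = (t − 5)/(√t + √5), so |√t − √5| = |t − 5|/(√t + √5).
Restrict δ ≤ 5 so that |t − 5| < 5 forces t > 0, and then √t + √5 > √5.
Hence |√t − √5| < |t − 5|/√5, which is < ε once |t − 5| < √5·ε.
Take δ = min(5, √5·ε). If 0 < |t − 5| < δ then t > 0 and |√t − √5| < |t − 5|/√5 < ε.

δ = min(5, √5·ε)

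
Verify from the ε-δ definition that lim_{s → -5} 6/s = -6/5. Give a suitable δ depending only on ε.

δ = min(5/2, (25/12)ε)

Let ε > 0. We seek δ > 0 such that 0 < |s + 5| < δ implies |6/s + 6/5| < ε.
|6/s + 6/5| = 6·|-5 − s|/(5·|s|) = 6|s + 5|/(5|s|).
Require δ ≤ 5/2 so that |s| > 5 − 5/2 = 5/2, hence 5|s| > 25/2.
Then |6/s + 6/5| < 6|s + 5|/(25/2), which is < ε when |s + 5| < (25/12)ε.
Take δ = min(5/2, (25/12)ε). Then 0 < |s + 5| < δ gives both |s + 5| < 5/2 and |s + 5| < (25/12)ε, so |6/s + 6/5| < ε.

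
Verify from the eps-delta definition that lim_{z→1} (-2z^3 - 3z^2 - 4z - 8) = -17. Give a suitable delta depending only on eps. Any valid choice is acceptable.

delta = min(1, eps/27)

Suppose eps > 0. We want delta > 0 such that 0 < |z − 1| < delta implies |(-2z^3 - 3z^2 - 4z - 8) + 17| < eps.
(-2z^3 - 3z^2 - 4z - 8) + 17 = -2z^3 - 3z^2 - 4z + 9 = (z − 1)(-2z^2 - 5z - 9).
So |(-2z^3 - 3z^2 - 4z - 8) + 17| = |z − 1|·|-2z^2 - 5z - 9|.
Require delta ≤ 1. Then |z − 1| < 1 gives |z| < 2, and by the triangle inequality |-2z^2 - 5z - 9| ≤ 2·2^2 + 5·2 + 9 = 27.
Hence |(-2z^3 - 3z^2 - 4z - 8) + 17| ≤ 27|z − 1| < eps provided |z − 1| < eps/27.
Take delta = min(1, eps/27). Then 0 < |z − 1| < delta gives both |z − 1| < 1 and |z − 1| < eps/27, so |(-2z^3 - 3z^2 - 4z - 8) + 17| < eps.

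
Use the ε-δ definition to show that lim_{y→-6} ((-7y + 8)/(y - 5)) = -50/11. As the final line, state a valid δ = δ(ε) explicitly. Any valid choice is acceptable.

δ = min(11/2, (121/54)ε)

Fix ε > 0. We want δ > 0 with 0 < |y + 6| < δ ⇒ |(-7y + 8)/(y - 5) + 50/11| < ε.
Combining over a common denominator, (-7y + 8)/(y - 5) + 50/11 = [(-7y + 8)·(-11) − 50·(y - 5)] / [(-11)·(y - 5)] = 27(y + 6) / ((-11)(y - 5)).
So |(-7y + 8)/(y - 5) + 50/11| = 27|y + 6| / (11·|y − 5|).
Restrict δ ≤ 11/2. Then |y + 6| < 11/2 gives |y − 5| = |(y + 6) + (-11)| ≥ 11 − 11/2 = 11/2.
Hence |(-7y + 8)/(y - 5) + 50/11| < 27|y + 6|/(11·(11/2)) = (54/121)|y + 6|, which is < ε once |y + 6| < (121/54)ε.
Take δ = min(11/2, (121/54)ε). Then 0 < |y + 6| < δ forces both bounds, so |(-7y + 8)/(y - 5) + 50/11| < ε.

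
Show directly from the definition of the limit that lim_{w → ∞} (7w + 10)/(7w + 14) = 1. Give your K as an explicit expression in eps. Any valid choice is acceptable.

K = (4/7)/eps

Let eps > 0 be given. We seek K > 0 such that w > K implies |(7w + 10)/(7w + 14) − 1| < eps.
(7w + 10)/(7w + 14) − 1 = (7(7w + 10) − 7(7w + 14)) / (7(7w + 14)) = -28/(7(7w + 14)).
For w > 0 we have 7w + 14 > 7w, so |(7w + 10)/(7w + 14) − 1| = 28/(7(7w + 14)) < 28/(7·7w) = (4/7)/w.
Thus |(7w + 10)/(7w + 14) − 1| < eps whenever w > (4/7)/eps.
Take K = (4/7)/eps. If w > K then |(7w + 10)/(7w + 14) − 1| < (4/7)/w < eps.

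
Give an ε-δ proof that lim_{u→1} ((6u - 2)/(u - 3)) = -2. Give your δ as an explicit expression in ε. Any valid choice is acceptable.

δ = min(1, (1/8)ε)

Fix ε > 0. We want δ > 0 with 0 < |u − 1| < δ ⇒ |(6u - 2)/(u - 3) + 2| < ε.
Combining over a common denominator, (6u - 2)/(u - 3) + 2 = [(6u - 2)·(-2) − 4·(u - 3)] / [(-2)·(u - 3)] = -16(u − 1) / ((-2)(u - 3)).
So |(6u - 2)/(u - 3) + 2| = 16|u − 1| / (2·|u − 3|).
Require δ ≤ 1, so |u − 3| ≥ |-2| − |u − 1| > 2 − 1 = 1.
Hence |(6u - 2)/(u - 3) + 2| < 16|u − 1|/(2·1) = 8|u − 1|, which is < ε once |u − 1| < (1/8)ε.
Take δ = min(1, (1/8)ε). Then 0 < |u − 1| < δ forces both bounds, so |(6u - 2)/(u - 3) + 2| < ε.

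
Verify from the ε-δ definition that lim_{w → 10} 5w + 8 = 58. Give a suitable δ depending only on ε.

δ = ε/5

Let ε > 0 be given. We need δ > 0 so that 0 < |w − 10| < δ implies |(5w + 8) − 58| < ε.
Since (5w + 8) − 58 = 5(w − 10), we have |(5w + 8) − 58| = 5|w − 10|.
So 5|w − 10| < ε exactly when |w − 10| < ε/5.
Choosing δ = ε/5 gives |(5w + 8) − 58| = 5|w − 10| < ε whenever |w − 10| < δ.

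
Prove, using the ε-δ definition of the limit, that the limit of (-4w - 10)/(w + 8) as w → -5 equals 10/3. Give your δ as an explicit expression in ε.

Let ε > 0. We want δ > 0 with 0 < |w + 5| < δ ⇒ |(-4w - 10)/(w + 8) − (10/3)| < ε.
Combining over a common denominator, (-4w - 10)/(w + 8) − (10/3) = [(-4w - 10)·3 − 10·(w + 8)] / [3·(w + 8)] = -22(w + 5) / (3(w + 8)).
So |(-4w - 10)/(w + 8) − (10/3)| = 22|w + 5| / (3·|w + 8|).
Restrict δ ≤ 3/2. Then |w + 5| < 3/2 gives |w + 8| = |(w + 5) + 3| ≥ 3 − 3/2 = 3/2.
Hence |(-4w - 10)/(w + 8) − (10/3)| < 22|w + 5|/(3·(3/2)) = (44/9)|w + 5|, which is < ε once |w + 5| < (9/44)ε.
Take δ = min(3/2, (9/44)ε). Then 0 < |w + 5| < δ forces both bounds, so |(-4w - 10)/(w + 8) − (10/3)| < ε.

δ = min(3/2, (9/44)ε)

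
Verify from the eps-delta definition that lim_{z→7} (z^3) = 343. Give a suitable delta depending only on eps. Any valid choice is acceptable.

delta = min(1, eps/169)

Suppose eps > 0. We seek delta > 0 with 0 < |z − 7| < delta ⇒ |z^3 − 343| < eps.
Factor: z^3 − 343 = (z − 7)(z^2 + 7z + 49), so |z^3 − 343| = |z − 7|·|z^2 + 7z + 49|.
Restrict delta ≤ 1. Then |z − 7| < 1 gives |z| < 8, so by the triangle inequality |z^2 + 7z + 49| ≤ 8^2 + 7·8 + 49 = 169.
Hence |z^3 − 343| ≤ 169|z − 7|, which is < eps once |z − 7| < eps/169.
Take delta = min(1, eps/169). If 0 < |z − 7| < delta then both bounds hold and |z^3 − 343| ≤ 169|z − 7| < 169·(eps/169) = eps.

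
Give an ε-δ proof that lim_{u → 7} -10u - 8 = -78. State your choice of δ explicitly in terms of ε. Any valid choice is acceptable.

δ = ε/10

Let ε > 0. We need δ > 0 so that 0 < |u − 7| < δ implies |(-10u - 8) + 78| < ε.
Since (-10u - 8) + 78 = -10(u − 7), we have |(-10u - 8) + 78| = 10|u − 7|.
Thus it suffices that |u − 7| < ε/10.
Take δ = ε/10. If 0 < |u − 7| < δ then |(-10u - 8) + 78| = 10|u − 7| < 10·(ε/10) = ε.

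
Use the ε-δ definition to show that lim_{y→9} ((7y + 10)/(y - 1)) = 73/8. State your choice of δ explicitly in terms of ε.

δ = min(4, (32/17)ε)

Let ε > 0 be given. We want δ > 0 with 0 < |y − 9| < δ ⇒ |(7y + 10)/(y - 1) − (73/8)| < ε.
Combining over a common denominator, (7y + 10)/(y - 1) − (73/8) = [(7y + 10)·8 − 73·(y - 1)] / [8·(y - 1)] = -17(y − 9) / (8(y - 1)).
So |(7y + 10)/(y - 1) − (73/8)| = 17|y − 9| / (8·|y − 1|).
Restrict δ ≤ 4. Then |y − 9| < 4 gives |y − 1| = |(y − 9) + 8| ≥ 8 − 4 = 4.
Hence |(7y + 10)/(y - 1) − (73/8)| < 17|y − 9|/(8·4) = (17/32)|y − 9|, which is < ε once |y − 9| < (32/17)ε.
Take δ = min(4, (32/17)ε). Then 0 < |y − 9| < δ forces both bounds, so |(7y + 10)/(y - 1) − (73/8)| < ε.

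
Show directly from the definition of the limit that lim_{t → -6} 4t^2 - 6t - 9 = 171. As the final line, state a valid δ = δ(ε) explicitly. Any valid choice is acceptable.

Fix ε > 0. We want δ > 0 such that 0 < |t + 6| < δ implies |(4t^2 - 6t - 9) − 171| < ε.
(4t^2 - 6t - 9) − 171 = 4t^2 - 6t - 180 = (t + 6)(4t - 30).
So |(4t^2 - 6t - 9) − 171| = |t + 6|·|4t - 30|.
Require δ ≤ 1. Then |t + 6| < 1 gives |t| < 7, and by the triangle inequality |4t - 30| ≤ 4·7 + 30 = 58.
Hence |(4t^2 - 6t - 9) − 171| ≤ 58|t + 6| < ε provided |t + 6| < ε/58.
Choosing δ = min(1, ε/58) ensures both conditions, hence |(4t^2 - 6t - 9) − 171| < ε.

δ = min(1, ε/58)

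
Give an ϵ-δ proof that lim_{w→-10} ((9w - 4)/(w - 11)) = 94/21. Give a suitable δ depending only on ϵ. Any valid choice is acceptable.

δ = min(21/2, (441/190)ϵ)

Suppose ϵ > 0. We want δ > 0 with 0 < |w + 10| < δ ⇒ |(9w - 4)/(w - 11) − (94/21)| < ϵ.
Combining over a common denominator, (9w - 4)/(w - 11) − (94/21) = [(9w - 4)·(-21) − (-94)·(w - 11)] / [(-21)·(w - 11)] = -95(w + 10) / ((-21)(w - 11)).
So |(9w - 4)/(w - 11) − (94/21)| = 95|w + 10| / (21·|w − 11|).
Restrict δ ≤ 21/2. Then |w + 10| < 21/2 gives |w − 11| = |(w + 10) + (-21)| ≥ 21 − 21/2 = 21/2.
Hence |(9w - 4)/(w - 11) − (94/21)| < 95|w + 10|/(21·(21/2)) = (190/441)|w + 10|, which is < ϵ once |w + 10| < (441/190)ϵ.
Take δ = min(21/2, (441/190)ϵ). Then 0 < |w + 10| < δ forces both bounds, so |(9w - 4)/(w - 11) − (94/21)| < ϵ.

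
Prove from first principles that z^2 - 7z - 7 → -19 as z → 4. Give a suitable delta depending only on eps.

delta = min(1, eps/8)

Suppose eps > 0. We want delta > 0 such that 0 < |z − 4| < delta implies |(z^2 - 7z - 7) + 19| < eps.
(z^2 - 7z - 7) + 19 = z^2 - 7z + 12 = (z − 4)(z - 3).
So |(z^2 - 7z - 7) + 19| = |z − 4|·|z - 3|.
Require delta ≤ 1. Then |z − 4| < 1 gives |z| < 5, and by the triangle inequality |z - 3| ≤ 5 + 3 = 8.
Hence |(z^2 - 7z - 7) + 19| ≤ 8|z − 4| < eps provided |z − 4| < eps/8.
Take delta = min(1, eps/8). Then 0 < |z − 4| < delta gives both |z − 4| < 1 and |z − 4| < eps/8, so |(z^2 - 7z - 7) + 19| < eps.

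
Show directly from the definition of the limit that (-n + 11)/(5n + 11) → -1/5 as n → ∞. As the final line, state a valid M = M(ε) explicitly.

M = (66/25)/ε

Suppose ε > 0. For n ≥ 1, |(-n + 11)/(5n + 11) + 1/5| = |66|/(5(5n + 11)) = 66/(5(5n + 11)).
Since 5n + 11 ≥ 5n for n ≥ 1, this is ≤ 66/(5·5n) = (66/25)/n.
So |(-n + 11)/(5n + 11) + 1/5| < ε whenever n > (66/25)/ε.
Take M = (66/25)/ε. If n > M then |(-n + 11)/(5n + 11) + 1/5| ≤ (66/25)/n < ε.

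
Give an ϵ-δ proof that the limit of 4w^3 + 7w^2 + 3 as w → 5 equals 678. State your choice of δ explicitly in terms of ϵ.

δ = min(1, ϵ/441)

Let ϵ > 0 be given. We want δ > 0 such that 0 < |w − 5| < δ implies |(4w^3 + 7w^2 + 3) − 678| < ϵ.
(4w^3 + 7w^2 + 3) − 678 = 4w^3 + 7w^2 - 675 = (w − 5)(4w^2 + 27w + 135).
So |(4w^3 + 7w^2 + 3) − 678| = |w − 5|·|4w^2 + 27w + 135|.
Assume first that |w − 5| < 1, so |w| < 6. Then |4w^2 + 27w + 135| ≤ 4·6^2 + 27·6 + 135 = 441.
Hence |(4w^3 + 7w^2 + 3) − 678| ≤ 441|w − 5| < ϵ provided |w − 5| < ϵ/441.
Choosing δ = min(1, ϵ/441) ensures both conditions, hence |(4w^3 + 7w^2 + 3) − 678| < ϵ.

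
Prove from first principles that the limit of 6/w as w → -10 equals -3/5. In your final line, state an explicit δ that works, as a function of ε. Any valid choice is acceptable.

Suppose ε > 0. We seek δ > 0 such that 0 < |w + 10| < δ implies |6/w + 3/5| < ε.
|6/w + 3/5| = 6·|-10 − w|/(10·|w|) = 6|w + 10|/(10|w|).
Require δ ≤ 5 so that |w| > 10 − 5 = 5, hence 10|w| > 50.
Then |6/w + 3/5| < 6|w + 10|/50, which is < ε when |w + 10| < (25/3)ε.
Take δ = min(5, (25/3)ε). Then 0 < |w + 10| < δ gives both |w + 10| < 5 and |w + 10| < (25/3)ε, so |6/w + 3/5| < ε.

δ = min(5, (25/3)ε)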